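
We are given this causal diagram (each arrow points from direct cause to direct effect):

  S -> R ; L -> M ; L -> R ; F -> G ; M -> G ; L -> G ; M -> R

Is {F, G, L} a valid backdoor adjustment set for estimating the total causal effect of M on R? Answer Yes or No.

No

Backdoor paths from M to R (paths whose first edge points into M):
  P1: M <- L -> R
Condition 1 (no descendant of M in the set): FAILS — G is a descendant of M.
Condition 2 (every backdoor path blocked by {F, G, L}):
  P1: blocked at fork node L ∈ conditioning set.
{F, G, L} does not satisfy the backdoor criterion.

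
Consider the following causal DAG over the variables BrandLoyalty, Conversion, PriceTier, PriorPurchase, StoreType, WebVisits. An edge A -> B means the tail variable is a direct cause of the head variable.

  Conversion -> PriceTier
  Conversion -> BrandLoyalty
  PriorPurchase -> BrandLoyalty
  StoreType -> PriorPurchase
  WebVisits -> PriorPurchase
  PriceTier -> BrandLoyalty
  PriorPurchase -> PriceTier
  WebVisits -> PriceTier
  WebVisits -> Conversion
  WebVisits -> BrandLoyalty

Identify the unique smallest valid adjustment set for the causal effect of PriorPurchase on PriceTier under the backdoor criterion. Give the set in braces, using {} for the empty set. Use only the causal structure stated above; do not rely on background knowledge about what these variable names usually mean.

{WebVisits}

Variables eligible for adjustment (non-descendants of PriorPurchase, excluding PriorPurchase and PriceTier): {Conversion, StoreType, WebVisits}.
Backdoor paths from PriorPurchase to PriceTier:
  P1: PriorPurchase <- WebVisits -> Conversion -> PriceTier
  P2: PriorPurchase <- WebVisits -> Conversion -> BrandLoyalty <- PriceTier
  P3: PriorPurchase <- WebVisits -> PriceTier
  P4: PriorPurchase <- WebVisits -> BrandLoyalty <- Conversion -> PriceTier
  P5: PriorPurchase <- WebVisits -> BrandLoyalty <- PriceTier
The empty set is not sufficient: P1 (PriorPurchase <- WebVisits -> Conversion -> PriceTier) has no collider blocking it and no conditioned non-collider, so it is open.
Try {WebVisits}:
  P1: blocked at fork node WebVisits ∈ conditioning set.
  P2: blocked at fork node WebVisits ∈ conditioning set.
  P3: blocked at fork node WebVisits ∈ conditioning set.
  P4: blocked at fork node WebVisits ∈ conditioning set.
  P5: blocked at fork node WebVisits ∈ conditioning set.
{WebVisits} contains no descendant of PriorPurchase and blocks every backdoor path.
No other singleton works — e.g. {StoreType} leaves P1 open — so {WebVisits} is the unique smallest valid adjustment set.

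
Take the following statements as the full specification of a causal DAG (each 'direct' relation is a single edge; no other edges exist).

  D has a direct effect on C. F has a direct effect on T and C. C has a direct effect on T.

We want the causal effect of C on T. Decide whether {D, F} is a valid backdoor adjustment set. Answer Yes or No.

Backdoor paths from C to T (paths whose first edge points into C):
  P1: C <- F -> T
Condition 1 (no descendant of C in the set): holds — descendants of C are {T}; none are in {D, F}.
Condition 2 (every backdoor path blocked by {D, F}):
  P1: blocked at fork node F ∈ conditioning set.
{D, F} satisfies the backdoor criterion.

Yes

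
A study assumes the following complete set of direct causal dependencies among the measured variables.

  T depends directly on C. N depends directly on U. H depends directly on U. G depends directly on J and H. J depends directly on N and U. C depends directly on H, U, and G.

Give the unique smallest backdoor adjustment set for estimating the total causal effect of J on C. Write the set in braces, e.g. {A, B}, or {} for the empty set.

Variables eligible for adjustment (non-descendants of J, excluding J and C): {H, N, U}.
Backdoor paths from J to C:
  P1: J <- U -> H -> G -> C
  P2: J <- U -> H -> C
  P3: J <- U -> C
  P4: J <- N <- U -> H -> G -> C
  P5: J <- N <- U -> H -> C
  P6: J <- N <- U -> C
The empty set is not sufficient: P1 (J <- U -> H -> G -> C) has no collider blocking it and no conditioned non-collider, so it is open.
Try {U}:
  P1: blocked at fork node U ∈ conditioning set.
  P2: blocked at fork node U ∈ conditioning set.
  P3: blocked at fork node U ∈ conditioning set.
  P4: blocked at fork node U ∈ conditioning set.
  P5: blocked at fork node U ∈ conditioning set.
  P6: blocked at fork node U ∈ conditioning set.
{U} contains no descendant of J and blocks every backdoor path.
No other singleton works — e.g. {H} leaves P3 open — so {U} is the unique smallest valid adjustment set.

{U}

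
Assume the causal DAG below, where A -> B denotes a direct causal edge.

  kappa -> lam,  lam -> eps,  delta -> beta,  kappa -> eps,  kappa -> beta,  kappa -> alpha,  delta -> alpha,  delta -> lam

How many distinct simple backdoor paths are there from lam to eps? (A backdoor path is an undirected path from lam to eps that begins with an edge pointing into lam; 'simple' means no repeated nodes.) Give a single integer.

3

A backdoor path from lam to eps is any simple undirected path whose first edge points into lam (i.e. leaves lam via a parent).
Parents of lam: {delta, kappa}.
Enumerating:
  P1: lam <- kappa -> eps
  P2: lam <- delta -> alpha <- kappa -> eps
  P3: lam <- delta -> beta <- kappa -> eps
That exhausts the simple backdoor paths. Count: 3.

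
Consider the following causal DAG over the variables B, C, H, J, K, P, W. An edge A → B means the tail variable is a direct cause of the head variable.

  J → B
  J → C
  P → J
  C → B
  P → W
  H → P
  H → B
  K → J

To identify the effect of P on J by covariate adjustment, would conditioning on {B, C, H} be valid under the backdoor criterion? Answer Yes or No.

Backdoor paths from P to J (paths whose first edge points into P):
  P1: P <- H -> B <- J
  P2: P <- H -> B <- C <- J
Condition 1 (no descendant of P in the set): FAILS — B and C are descendants of P.
Condition 2 (every backdoor path blocked by {B, C, H}):
  P1: blocked at fork node H ∈ conditioning set.
  P2: blocked at fork node H ∈ conditioning set.
{B, C, H} does not satisfy the backdoor criterion.

No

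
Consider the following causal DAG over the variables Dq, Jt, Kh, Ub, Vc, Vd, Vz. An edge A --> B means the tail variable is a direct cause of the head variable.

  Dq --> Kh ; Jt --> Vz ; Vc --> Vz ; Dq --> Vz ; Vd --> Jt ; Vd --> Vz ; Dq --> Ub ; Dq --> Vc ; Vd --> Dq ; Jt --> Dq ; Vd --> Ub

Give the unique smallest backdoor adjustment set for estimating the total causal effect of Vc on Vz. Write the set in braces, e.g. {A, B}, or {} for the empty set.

{Dq}

Variables eligible for adjustment (non-descendants of Vc, excluding Vc and Vz): {Dq, Jt, Kh, Ub, Vd}.
Backdoor paths from Vc to Vz:
  P1: Vc <- Dq <- Vd -> Jt -> Vz
  P2: Vc <- Dq <- Vd -> Vz
  P3: Vc <- Dq <- Jt <- Vd -> Vz
  P4: Vc <- Dq <- Jt -> Vz
  P5: Vc <- Dq -> Vz
  P6: Vc <- Dq -> Ub <- Vd -> Jt -> Vz
  P7: Vc <- Dq -> Ub <- Vd -> Vz
The empty set is not sufficient: P1 (Vc <- Dq <- Vd -> Jt -> Vz) has no collider blocking it and no conditioned non-collider, so it is open.
Try {Dq}:
  P1: blocked at chain node Dq ∈ conditioning set.
  P2: blocked at chain node Dq ∈ conditioning set.
  P3: blocked at chain node Dq ∈ conditioning set.
  P4: blocked at chain node Dq ∈ conditioning set.
  P5: blocked at fork node Dq ∈ conditioning set.
  P6: blocked at fork node Dq ∈ conditioning set.
  P7: blocked at fork node Dq ∈ conditioning set.
{Dq} contains no descendant of Vc and blocks every backdoor path.
No other singleton works — e.g. {Vd} leaves P4 open — so {Dq} is the unique smallest valid adjustment set.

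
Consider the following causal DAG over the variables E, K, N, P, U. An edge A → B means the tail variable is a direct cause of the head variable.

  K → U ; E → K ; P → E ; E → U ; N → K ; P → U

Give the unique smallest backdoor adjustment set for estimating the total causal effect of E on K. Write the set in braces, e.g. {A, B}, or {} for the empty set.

{}

Variables eligible for adjustment (non-descendants of E, excluding E and K): {N, P}.
Backdoor paths from E to K:
  P1: E <- P -> U <- K
Each backdoor path contains an unconditioned collider, so every path is already blocked with the empty conditioning set:
  P1: blocked at collider U (neither it nor any descendant is in the conditioning set).
The empty set is therefore the unique smallest valid set.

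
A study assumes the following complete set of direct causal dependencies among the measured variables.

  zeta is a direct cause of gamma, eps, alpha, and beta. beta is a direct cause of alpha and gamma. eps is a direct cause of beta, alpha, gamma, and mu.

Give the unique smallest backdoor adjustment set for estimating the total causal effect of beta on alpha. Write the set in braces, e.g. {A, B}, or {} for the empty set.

{eps, zeta}

Variables eligible for adjustment (non-descendants of beta, excluding beta and alpha): {eps, mu, zeta}.
Backdoor paths from beta to alpha:
  P1: beta <- zeta -> eps -> alpha
  P2: beta <- zeta -> alpha
  P3: beta <- zeta -> gamma <- eps -> alpha
  P4: beta <- eps <- zeta -> alpha
  P5: beta <- eps -> alpha
  P6: beta <- eps -> gamma <- zeta -> alpha
The empty set is not sufficient: P1 (beta <- zeta -> eps -> alpha) has no collider blocking it and no conditioned non-collider, so it is open.
Try {eps, zeta}:
  P1: blocked at fork node zeta ∈ conditioning set.
  P2: blocked at fork node zeta ∈ conditioning set.
  P3: blocked at fork node zeta ∈ conditioning set.
  P4: blocked at chain node eps ∈ conditioning set.
  P5: blocked at fork node eps ∈ conditioning set.
  P6: blocked at fork node eps ∈ conditioning set.
{eps, zeta} contains no descendant of beta and blocks every backdoor path.
Every element of {eps, zeta} is needed (dropping eps leaves P5 open; dropping zeta leaves P2 open), so no proper subset is valid.
Among all size-2 subsets of the eligible variables, only {eps, zeta} blocks every backdoor path, so it is the unique smallest valid adjustment set.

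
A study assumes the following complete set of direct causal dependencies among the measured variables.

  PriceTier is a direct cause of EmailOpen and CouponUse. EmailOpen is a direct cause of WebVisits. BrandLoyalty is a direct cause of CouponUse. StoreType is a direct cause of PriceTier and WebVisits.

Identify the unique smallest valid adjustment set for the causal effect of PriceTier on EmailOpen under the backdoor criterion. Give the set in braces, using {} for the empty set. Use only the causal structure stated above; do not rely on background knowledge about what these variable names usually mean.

Variables eligible for adjustment (non-descendants of PriceTier, excluding PriceTier and EmailOpen): {BrandLoyalty, StoreType}.
Backdoor paths from PriceTier to EmailOpen:
  P1: PriceTier <- StoreType -> WebVisits <- EmailOpen
Each backdoor path contains an unconditioned collider, so every path is already blocked with the empty conditioning set:
  P1: blocked at collider WebVisits (neither it nor any descendant is in the conditioning set).
The empty set is therefore the unique smallest valid set.

{}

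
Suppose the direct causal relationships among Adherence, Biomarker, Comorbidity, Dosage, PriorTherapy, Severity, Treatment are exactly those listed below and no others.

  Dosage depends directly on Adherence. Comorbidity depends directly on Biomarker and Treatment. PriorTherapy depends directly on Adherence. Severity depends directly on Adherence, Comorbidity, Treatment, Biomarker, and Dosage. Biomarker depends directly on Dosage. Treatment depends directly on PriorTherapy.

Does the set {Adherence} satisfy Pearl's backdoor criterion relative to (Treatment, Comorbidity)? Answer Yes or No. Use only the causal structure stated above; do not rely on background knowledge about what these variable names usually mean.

Yes

Backdoor paths from Treatment to Comorbidity (paths whose first edge points into Treatment):
  P1: Treatment <- PriorTherapy <- Adherence -> Dosage -> Biomarker -> Comorbidity
  P2: Treatment <- PriorTherapy <- Adherence -> Dosage -> Biomarker -> Severity <- Comorbidity
  P3: Treatment <- PriorTherapy <- Adherence -> Dosage -> Severity <- Biomarker -> Comorbidity
  P4: Treatment <- PriorTherapy <- Adherence -> Dosage -> Severity <- Comorbidity
  P5: Treatment <- PriorTherapy <- Adherence -> Severity <- Dosage -> Biomarker -> Comorbidity
  P6: Treatment <- PriorTherapy <- Adherence -> Severity <- Biomarker -> Comorbidity
  P7: Treatment <- PriorTherapy <- Adherence -> Severity <- Comorbidity
Condition 1 (no descendant of Treatment in the set): holds — descendants of Treatment are {Comorbidity, Severity}; none are in {Adherence}.
Condition 2 (every backdoor path blocked by {Adherence}):
  P1: blocked at fork node Adherence ∈ conditioning set.
  P2: blocked at fork node Adherence ∈ conditioning set.
  P3: blocked at fork node Adherence ∈ conditioning set.
  P4: blocked at fork node Adherence ∈ conditioning set.
  P5: blocked at fork node Adherence ∈ conditioning set.
  P6: blocked at fork node Adherence ∈ conditioning set.
  P7: blocked at fork node Adherence ∈ conditioning set.
{Adherence} satisfies the backdoor criterion.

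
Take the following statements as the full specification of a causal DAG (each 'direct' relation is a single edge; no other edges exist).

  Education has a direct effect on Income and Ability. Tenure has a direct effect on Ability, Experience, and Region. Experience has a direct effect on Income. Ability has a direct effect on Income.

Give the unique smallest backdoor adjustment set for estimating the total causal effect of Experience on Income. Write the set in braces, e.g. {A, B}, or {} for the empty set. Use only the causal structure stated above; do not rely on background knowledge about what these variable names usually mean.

Variables eligible for adjustment (non-descendants of Experience, excluding Experience and Income): {Ability, Education, Region, Tenure}.
Backdoor paths from Experience to Income:
  P1: Experience <- Tenure -> Ability <- Education -> Income
  P2: Experience <- Tenure -> Ability -> Income
The empty set is not sufficient: P2 (Experience <- Tenure -> Ability -> Income) has no collider blocking it and no conditioned non-collider, so it is open.
Try {Tenure}:
  P1: blocked at fork node Tenure ∈ conditioning set.
  P2: blocked at fork node Tenure ∈ conditioning set.
{Tenure} contains no descendant of Experience and blocks every backdoor path.
No other singleton works — e.g. {Education} leaves P2 open — so {Tenure} is the unique smallest valid adjustment set.

{Tenure}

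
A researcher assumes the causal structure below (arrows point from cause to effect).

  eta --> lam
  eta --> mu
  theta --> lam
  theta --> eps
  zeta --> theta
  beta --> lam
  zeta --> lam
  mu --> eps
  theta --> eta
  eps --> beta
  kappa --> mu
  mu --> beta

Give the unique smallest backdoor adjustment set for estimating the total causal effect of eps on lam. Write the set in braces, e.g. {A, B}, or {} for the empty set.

Variables eligible for adjustment (non-descendants of eps, excluding eps and lam): {eta, kappa, mu, theta, zeta}.
Backdoor paths from eps to lam:
  P1: eps <- theta <- zeta -> lam
  P2: eps <- theta -> eta -> mu -> beta -> lam
  P3: eps <- theta -> eta -> lam
  P4: eps <- theta -> lam
  P5: eps <- mu <- eta <- theta <- zeta -> lam
  P6: eps <- mu <- eta <- theta -> lam
  P7: eps <- mu <- eta -> lam
  P8: eps <- mu -> beta -> lam
The empty set is not sufficient: P1 (eps <- theta <- zeta -> lam) has no collider blocking it and no conditioned non-collider, so it is open.
Try {mu, theta}:
  P1: blocked at chain node theta ∈ conditioning set.
  P2: blocked at fork node theta ∈ conditioning set.
  P3: blocked at fork node theta ∈ conditioning set.
  P4: blocked at fork node theta ∈ conditioning set.
  P5: blocked at chain node mu ∈ conditioning set.
  P6: blocked at chain node mu ∈ conditioning set.
  P7: blocked at chain node mu ∈ conditioning set.
  P8: blocked at fork node mu ∈ conditioning set.
{mu, theta} contains no descendant of eps and blocks every backdoor path.
Every element of {mu, theta} is needed (dropping mu leaves P7 open; dropping theta leaves P1 open), so no proper subset is valid.
Among all size-2 subsets of the eligible variables, only {mu, theta} blocks every backdoor path, so it is the unique smallest valid adjustment set.

{mu, theta}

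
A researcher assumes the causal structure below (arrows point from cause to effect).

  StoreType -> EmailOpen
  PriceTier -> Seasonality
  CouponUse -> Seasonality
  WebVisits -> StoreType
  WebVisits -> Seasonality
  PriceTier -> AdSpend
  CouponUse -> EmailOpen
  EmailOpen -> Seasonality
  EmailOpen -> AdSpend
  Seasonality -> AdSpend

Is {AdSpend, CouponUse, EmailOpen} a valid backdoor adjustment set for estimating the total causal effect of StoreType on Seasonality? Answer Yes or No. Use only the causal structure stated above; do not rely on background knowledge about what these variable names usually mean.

No

Backdoor paths from StoreType to Seasonality (paths whose first edge points into StoreType):
  P1: StoreType <- WebVisits -> Seasonality
Condition 1 (no descendant of StoreType in the set): FAILS — AdSpend and EmailOpen are descendants of StoreType.
Condition 2 (every backdoor path blocked by {AdSpend, CouponUse, EmailOpen}):
  P1: open — no interior node is in the conditioning set.
{AdSpend, CouponUse, EmailOpen} does not satisfy the backdoor criterion.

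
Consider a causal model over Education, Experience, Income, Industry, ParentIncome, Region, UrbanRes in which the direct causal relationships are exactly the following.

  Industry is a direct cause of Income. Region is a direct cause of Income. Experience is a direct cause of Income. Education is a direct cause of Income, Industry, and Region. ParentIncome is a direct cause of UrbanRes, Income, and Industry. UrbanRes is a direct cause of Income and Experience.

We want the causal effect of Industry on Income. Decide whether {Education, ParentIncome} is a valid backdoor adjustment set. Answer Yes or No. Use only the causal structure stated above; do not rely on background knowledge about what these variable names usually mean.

Backdoor paths from Industry to Income (paths whose first edge points into Industry):
  P1: Industry <- ParentIncome -> UrbanRes -> Experience -> Income
  P2: Industry <- ParentIncome -> UrbanRes -> Income
  P3: Industry <- ParentIncome -> Income
  P4: Industry <- Education -> Region -> Income
  P5: Industry <- Education -> Income
Condition 1 (no descendant of Industry in the set): holds — descendants of Industry are {Income}; none are in {Education, ParentIncome}.
Condition 2 (every backdoor path blocked by {Education, ParentIncome}):
  P1: blocked at fork node ParentIncome ∈ conditioning set.
  P2: blocked at fork node ParentIncome ∈ conditioning set.
  P3: blocked at fork node ParentIncome ∈ conditioning set.
  P4: blocked at fork node Education ∈ conditioning set.
  P5: blocked at fork node Education ∈ conditioning set.
{Education, ParentIncome} satisfies the backdoor criterion.

Yes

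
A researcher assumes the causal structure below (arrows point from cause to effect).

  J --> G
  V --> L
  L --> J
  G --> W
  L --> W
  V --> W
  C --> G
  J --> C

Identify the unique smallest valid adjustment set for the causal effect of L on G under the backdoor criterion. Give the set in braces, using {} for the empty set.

{}

Variables eligible for adjustment (non-descendants of L, excluding L and G): {V}.
Backdoor paths from L to G:
  P1: L <- V -> W <- G
Each backdoor path contains an unconditioned collider, so every path is already blocked with the empty conditioning set:
  P1: blocked at collider W (neither it nor any descendant is in the conditioning set).
The empty set is therefore the unique smallest valid set.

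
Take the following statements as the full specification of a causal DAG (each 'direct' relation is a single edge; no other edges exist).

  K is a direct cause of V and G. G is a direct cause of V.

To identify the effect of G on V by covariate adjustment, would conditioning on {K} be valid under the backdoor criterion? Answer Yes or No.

Backdoor paths from G to V (paths whose first edge points into G):
  P1: G <- K -> V
Condition 1 (no descendant of G in the set): holds — descendants of G are {V}; none are in {K}.
Condition 2 (every backdoor path blocked by {K}):
  P1: blocked at fork node K ∈ conditioning set.
{K} satisfies the backdoor criterion.

Yes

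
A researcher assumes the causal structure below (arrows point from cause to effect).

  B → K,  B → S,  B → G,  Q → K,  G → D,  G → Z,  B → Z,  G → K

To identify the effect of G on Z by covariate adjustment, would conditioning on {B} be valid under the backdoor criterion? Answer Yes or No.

Yes

Backdoor paths from G to Z (paths whose first edge points into G):
  P1: G <- B -> Z
Condition 1 (no descendant of G in the set): holds — descendants of G are {D, K, Z}; none are in {B}.
Condition 2 (every backdoor path blocked by {B}):
  P1: blocked at fork node B ∈ conditioning set.
{B} satisfies the backdoor criterion.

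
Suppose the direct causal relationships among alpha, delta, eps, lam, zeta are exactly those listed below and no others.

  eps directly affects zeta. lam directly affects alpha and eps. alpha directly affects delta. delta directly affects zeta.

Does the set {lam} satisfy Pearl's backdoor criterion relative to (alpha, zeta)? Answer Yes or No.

Backdoor paths from alpha to zeta (paths whose first edge points into alpha):
  P1: alpha <- lam -> eps -> zeta
Condition 1 (no descendant of alpha in the set): holds — descendants of alpha are {delta, zeta}; none are in {lam}.
Condition 2 (every backdoor path blocked by {lam}):
  P1: blocked at fork node lam ∈ conditioning set.
{lam} satisfies the backdoor criterion.

Yes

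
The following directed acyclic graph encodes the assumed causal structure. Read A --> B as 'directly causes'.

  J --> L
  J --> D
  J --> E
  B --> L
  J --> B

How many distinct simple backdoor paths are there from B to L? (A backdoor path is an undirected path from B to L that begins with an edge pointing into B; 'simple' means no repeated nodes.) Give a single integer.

A backdoor path from B to L is any simple undirected path whose first edge points into B (i.e. leaves B via a parent).
Parents of B: {J}.
Enumerating:
  P1: B <- J -> L
That exhausts the simple backdoor paths. Count: 1.

1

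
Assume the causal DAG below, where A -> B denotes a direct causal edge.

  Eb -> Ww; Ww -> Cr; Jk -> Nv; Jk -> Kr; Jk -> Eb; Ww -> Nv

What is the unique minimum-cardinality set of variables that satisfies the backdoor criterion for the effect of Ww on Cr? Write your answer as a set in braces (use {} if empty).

{}

Variables eligible for adjustment (non-descendants of Ww, excluding Ww and Cr): {Eb, Jk, Kr}.
Backdoor paths from Ww to Cr:
  (none)
With no backdoor paths the empty set already satisfies the criterion, and it is trivially minimal.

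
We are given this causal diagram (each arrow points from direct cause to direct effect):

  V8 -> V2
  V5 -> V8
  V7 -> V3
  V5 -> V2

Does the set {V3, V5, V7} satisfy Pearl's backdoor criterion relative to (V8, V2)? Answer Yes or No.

Yes

Backdoor paths from V8 to V2 (paths whose first edge points into V8):
  P1: V8 <- V5 -> V2
Condition 1 (no descendant of V8 in the set): holds — descendants of V8 are {V2}; none are in {V3, V5, V7}.
Condition 2 (every backdoor path blocked by {V3, V5, V7}):
  P1: blocked at fork node V5 ∈ conditioning set.
{V3, V5, V7} satisfies the backdoor criterion.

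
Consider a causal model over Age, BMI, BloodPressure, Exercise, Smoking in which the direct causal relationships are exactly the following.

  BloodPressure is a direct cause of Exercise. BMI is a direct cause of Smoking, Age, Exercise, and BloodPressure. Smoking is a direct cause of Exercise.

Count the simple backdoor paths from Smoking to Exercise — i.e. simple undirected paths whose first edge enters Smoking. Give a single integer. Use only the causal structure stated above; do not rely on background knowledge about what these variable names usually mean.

2

A backdoor path from Smoking to Exercise is any simple undirected path whose first edge points into Smoking (i.e. leaves Smoking via a parent).
Parents of Smoking: {BMI}.
Enumerating:
  P1: Smoking <- BMI -> BloodPressure -> Exercise
  P2: Smoking <- BMI -> Exercise
That exhausts the simple backdoor paths. Count: 2.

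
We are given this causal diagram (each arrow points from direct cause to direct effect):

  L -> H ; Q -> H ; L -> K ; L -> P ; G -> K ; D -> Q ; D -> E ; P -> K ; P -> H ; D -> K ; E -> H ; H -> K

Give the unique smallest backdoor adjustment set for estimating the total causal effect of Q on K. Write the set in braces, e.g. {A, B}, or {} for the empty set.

{D}

Variables eligible for adjustment (non-descendants of Q, excluding Q and K): {D, E, G, L, P}.
Backdoor paths from Q to K:
  P1: Q <- D -> E -> H <- L -> P -> K
  P2: Q <- D -> E -> H <- L -> K
  P3: Q <- D -> E -> H <- P <- L -> K
  P4: Q <- D -> E -> H <- P -> K
  P5: Q <- D -> E -> H -> K
  P6: Q <- D -> K
The empty set is not sufficient: P5 (Q <- D -> E -> H -> K) has no collider blocking it and no conditioned non-collider, so it is open.
Try {D}:
  P1: blocked at fork node D ∈ conditioning set.
  P2: blocked at fork node D ∈ conditioning set.
  P3: blocked at fork node D ∈ conditioning set.
  P4: blocked at fork node D ∈ conditioning set.
  P5: blocked at fork node D ∈ conditioning set.
  P6: blocked at fork node D ∈ conditioning set.
{D} contains no descendant of Q and blocks every backdoor path.
No other singleton works — e.g. {L} leaves P5 open — so {D} is the unique smallest valid adjustment set.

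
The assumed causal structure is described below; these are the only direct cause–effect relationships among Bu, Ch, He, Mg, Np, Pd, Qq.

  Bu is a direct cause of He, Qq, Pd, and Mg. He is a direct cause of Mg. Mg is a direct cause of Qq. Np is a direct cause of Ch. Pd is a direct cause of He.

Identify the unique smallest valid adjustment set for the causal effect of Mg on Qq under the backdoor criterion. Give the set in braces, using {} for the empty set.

Variables eligible for adjustment (non-descendants of Mg, excluding Mg and Qq): {Bu, Ch, He, Np, Pd}.
Backdoor paths from Mg to Qq:
  P1: Mg <- Bu -> Qq
  P2: Mg <- He <- Bu -> Qq
  P3: Mg <- He <- Pd <- Bu -> Qq
The empty set is not sufficient: P1 (Mg <- Bu -> Qq) has no collider blocking it and no conditioned non-collider, so it is open.
Try {Bu}:
  P1: blocked at fork node Bu ∈ conditioning set.
  P2: blocked at fork node Bu ∈ conditioning set.
  P3: blocked at fork node Bu ∈ conditioning set.
{Bu} contains no descendant of Mg and blocks every backdoor path.
No other singleton works — e.g. {Np} leaves P1 open — so {Bu} is the unique smallest valid adjustment set.

{Bu}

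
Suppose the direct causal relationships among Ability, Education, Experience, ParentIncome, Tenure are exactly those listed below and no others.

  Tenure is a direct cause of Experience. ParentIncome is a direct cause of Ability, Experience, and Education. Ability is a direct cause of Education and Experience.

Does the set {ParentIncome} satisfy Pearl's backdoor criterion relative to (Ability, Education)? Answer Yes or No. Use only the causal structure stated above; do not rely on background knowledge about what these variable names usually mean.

Backdoor paths from Ability to Education (paths whose first edge points into Ability):
  P1: Ability <- ParentIncome -> Education
Condition 1 (no descendant of Ability in the set): holds — descendants of Ability are {Education, Experience}; none are in {ParentIncome}.
Condition 2 (every backdoor path blocked by {ParentIncome}):
  P1: blocked at fork node ParentIncome ∈ conditioning set.
{ParentIncome} satisfies the backdoor criterion.

Yes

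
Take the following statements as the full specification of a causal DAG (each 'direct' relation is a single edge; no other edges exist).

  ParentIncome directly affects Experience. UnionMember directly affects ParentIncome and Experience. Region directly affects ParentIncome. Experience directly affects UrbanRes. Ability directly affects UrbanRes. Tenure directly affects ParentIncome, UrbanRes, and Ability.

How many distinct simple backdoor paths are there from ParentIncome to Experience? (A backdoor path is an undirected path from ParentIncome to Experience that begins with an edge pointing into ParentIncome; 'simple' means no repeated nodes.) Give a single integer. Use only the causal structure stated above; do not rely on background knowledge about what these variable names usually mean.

A backdoor path from ParentIncome to Experience is any simple undirected path whose first edge points into ParentIncome (i.e. leaves ParentIncome via a parent).
Parents of ParentIncome: {Region, Tenure, UnionMember}.
Enumerating:
  P1: ParentIncome <- Tenure -> Ability -> UrbanRes <- Experience
  P2: ParentIncome <- Tenure -> UrbanRes <- Experience
  P3: ParentIncome <- UnionMember -> Experience
That exhausts the simple backdoor paths. Count: 3.

3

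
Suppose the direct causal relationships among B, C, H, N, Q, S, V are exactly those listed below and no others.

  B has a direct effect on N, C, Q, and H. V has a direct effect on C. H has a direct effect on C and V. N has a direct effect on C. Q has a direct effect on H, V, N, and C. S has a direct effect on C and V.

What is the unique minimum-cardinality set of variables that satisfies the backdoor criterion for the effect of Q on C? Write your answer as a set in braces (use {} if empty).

Variables eligible for adjustment (non-descendants of Q, excluding Q and C): {B, S}.
Backdoor paths from Q to C:
  P1: Q <- B -> N -> C
  P2: Q <- B -> H -> V <- S -> C
  P3: Q <- B -> H -> V -> C
  P4: Q <- B -> H -> C
  P5: Q <- B -> C
The empty set is not sufficient: P1 (Q <- B -> N -> C) has no collider blocking it and no conditioned non-collider, so it is open.
Try {B}:
  P1: blocked at fork node B ∈ conditioning set.
  P2: blocked at fork node B ∈ conditioning set.
  P3: blocked at fork node B ∈ conditioning set.
  P4: blocked at fork node B ∈ conditioning set.
  P5: blocked at fork node B ∈ conditioning set.
{B} contains no descendant of Q and blocks every backdoor path.
No other singleton works — e.g. {S} leaves P1 open — so {B} is the unique smallest valid adjustment set.

{B}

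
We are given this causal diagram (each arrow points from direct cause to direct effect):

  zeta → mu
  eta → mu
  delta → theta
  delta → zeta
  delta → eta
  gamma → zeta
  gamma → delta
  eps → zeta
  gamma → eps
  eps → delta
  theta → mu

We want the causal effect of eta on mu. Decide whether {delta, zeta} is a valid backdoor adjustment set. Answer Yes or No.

Backdoor paths from eta to mu (paths whose first edge points into eta):
  P1: eta <- delta <- gamma -> eps -> zeta -> mu
  P2: eta <- delta <- gamma -> zeta -> mu
  P3: eta <- delta <- eps <- gamma -> zeta -> mu
  P4: eta <- delta <- eps -> zeta -> mu
  P5: eta <- delta -> zeta -> mu
  P6: eta <- delta -> theta -> mu
Condition 1 (no descendant of eta in the set): holds — descendants of eta are {mu}; none are in {delta, zeta}.
Condition 2 (every backdoor path blocked by {delta, zeta}):
  P1: blocked at chain node delta ∈ conditioning set.
  P2: blocked at chain node delta ∈ conditioning set.
  P3: blocked at chain node delta ∈ conditioning set.
  P4: blocked at chain node delta ∈ conditioning set.
  P5: blocked at fork node delta ∈ conditioning set.
  P6: blocked at fork node delta ∈ conditioning set.
{delta, zeta} satisfies the backdoor criterion.

Yes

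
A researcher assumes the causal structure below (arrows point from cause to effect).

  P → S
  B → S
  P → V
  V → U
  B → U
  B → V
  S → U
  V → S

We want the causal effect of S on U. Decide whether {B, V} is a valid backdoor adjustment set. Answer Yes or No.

Yes

Backdoor paths from S to U (paths whose first edge points into S):
  P1: S <- P -> V <- B -> U
  P2: S <- P -> V -> U
  P3: S <- B -> V -> U
  P4: S <- B -> U
  P5: S <- V <- B -> U
  P6: S <- V -> U
Condition 1 (no descendant of S in the set): holds — descendants of S are {U}; none are in {B, V}.
Condition 2 (every backdoor path blocked by {B, V}):
  P1: blocked at fork node B ∈ conditioning set.
  P2: blocked at chain node V ∈ conditioning set.
  P3: blocked at fork node B ∈ conditioning set.
  P4: blocked at fork node B ∈ conditioning set.
  P5: blocked at chain node V ∈ conditioning set.
  P6: blocked at fork node V ∈ conditioning set.
{B, V} satisfies the backdoor criterion.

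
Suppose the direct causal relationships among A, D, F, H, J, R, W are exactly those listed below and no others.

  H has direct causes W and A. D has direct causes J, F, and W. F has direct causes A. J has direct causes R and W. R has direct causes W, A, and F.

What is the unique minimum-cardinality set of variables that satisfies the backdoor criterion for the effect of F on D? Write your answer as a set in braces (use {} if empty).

{A}

Variables eligible for adjustment (non-descendants of F, excluding F and D): {A, H, W}.
Backdoor paths from F to D:
  P1: F <- A -> R <- W -> J -> D
  P2: F <- A -> R <- W -> D
  P3: F <- A -> R -> J <- W -> D
  P4: F <- A -> R -> J -> D
  P5: F <- A -> H <- W -> R -> J -> D
  P6: F <- A -> H <- W -> J -> D
  P7: F <- A -> H <- W -> D
The empty set is not sufficient: P4 (F <- A -> R -> J -> D) has no collider blocking it and no conditioned non-collider, so it is open.
Try {A}:
  P1: blocked at fork node A ∈ conditioning set.
  P2: blocked at fork node A ∈ conditioning set.
  P3: blocked at fork node A ∈ conditioning set.
  P4: blocked at fork node A ∈ conditioning set.
  P5: blocked at fork node A ∈ conditioning set.
  P6: blocked at fork node A ∈ conditioning set.
  P7: blocked at fork node A ∈ conditioning set.
{A} contains no descendant of F and blocks every backdoor path.
No other singleton works — e.g. {W} leaves P4 open — so {A} is the unique smallest valid adjustment set.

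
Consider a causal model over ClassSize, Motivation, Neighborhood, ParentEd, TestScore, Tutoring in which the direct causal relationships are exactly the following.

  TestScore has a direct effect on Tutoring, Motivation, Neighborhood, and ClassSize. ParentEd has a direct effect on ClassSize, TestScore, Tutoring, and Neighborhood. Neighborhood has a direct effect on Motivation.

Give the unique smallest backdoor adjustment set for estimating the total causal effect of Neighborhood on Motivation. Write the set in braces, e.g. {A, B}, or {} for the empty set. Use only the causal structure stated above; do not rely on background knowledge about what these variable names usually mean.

Variables eligible for adjustment (non-descendants of Neighborhood, excluding Neighborhood and Motivation): {ClassSize, ParentEd, TestScore, Tutoring}.
Backdoor paths from Neighborhood to Motivation:
  P1: Neighborhood <- ParentEd -> TestScore -> Motivation
  P2: Neighborhood <- ParentEd -> Tutoring <- TestScore -> Motivation
  P3: Neighborhood <- ParentEd -> ClassSize <- TestScore -> Motivation
  P4: Neighborhood <- TestScore -> Motivation
The empty set is not sufficient: P1 (Neighborhood <- ParentEd -> TestScore -> Motivation) has no collider blocking it and no conditioned non-collider, so it is open.
Try {TestScore}:
  P1: blocked at chain node TestScore ∈ conditioning set.
  P2: blocked at collider Tutoring (neither it nor any descendant is in the conditioning set).
  P3: blocked at collider ClassSize (neither it nor any descendant is in the conditioning set).
  P4: blocked at fork node TestScore ∈ conditioning set.
{TestScore} contains no descendant of Neighborhood and blocks every backdoor path.
No other singleton works — e.g. {ParentEd} leaves P4 open — so {TestScore} is the unique smallest valid adjustment set.

{TestScore}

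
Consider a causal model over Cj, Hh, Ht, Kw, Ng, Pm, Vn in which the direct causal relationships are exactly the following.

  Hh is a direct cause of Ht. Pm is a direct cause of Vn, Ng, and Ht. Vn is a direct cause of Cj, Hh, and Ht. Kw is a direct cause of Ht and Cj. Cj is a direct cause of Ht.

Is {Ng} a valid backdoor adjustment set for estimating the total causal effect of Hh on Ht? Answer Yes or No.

No

Backdoor paths from Hh to Ht (paths whose first edge points into Hh):
  P1: Hh <- Vn <- Pm -> Ht
  P2: Hh <- Vn -> Cj <- Kw -> Ht
  P3: Hh <- Vn -> Cj -> Ht
  P4: Hh <- Vn -> Ht
Condition 1 (no descendant of Hh in the set): holds — descendants of Hh are {Ht}; none are in {Ng}.
Condition 2 (every backdoor path blocked by {Ng}):
  P1: open — no interior node is in the conditioning set.
  P2: blocked at collider Cj (neither it nor any descendant is in the conditioning set).
  P3: open — no interior node is in the conditioning set.
  P4: open — no interior node is in the conditioning set.
{Ng} does not satisfy the backdoor criterion.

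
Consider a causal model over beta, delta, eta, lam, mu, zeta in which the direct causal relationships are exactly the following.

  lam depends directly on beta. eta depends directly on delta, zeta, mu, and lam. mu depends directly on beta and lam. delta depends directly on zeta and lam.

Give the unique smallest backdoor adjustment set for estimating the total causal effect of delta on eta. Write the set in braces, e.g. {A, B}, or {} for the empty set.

Variables eligible for adjustment (non-descendants of delta, excluding delta and eta): {beta, lam, mu, zeta}.
Backdoor paths from delta to eta:
  P1: delta <- lam <- beta -> mu -> eta
  P2: delta <- lam -> mu -> eta
  P3: delta <- lam -> eta
  P4: delta <- zeta -> eta
The empty set is not sufficient: P1 (delta <- lam <- beta -> mu -> eta) has no collider blocking it and no conditioned non-collider, so it is open.
Try {lam, zeta}:
  P1: blocked at chain node lam ∈ conditioning set.
  P2: blocked at fork node lam ∈ conditioning set.
  P3: blocked at fork node lam ∈ conditioning set.
  P4: blocked at fork node zeta ∈ conditioning set.
{lam, zeta} contains no descendant of delta and blocks every backdoor path.
Every element of {lam, zeta} is needed (dropping lam leaves P1 open; dropping zeta leaves P4 open), so no proper subset is valid.
Among all size-2 subsets of the eligible variables, only {lam, zeta} blocks every backdoor path, so it is the unique smallest valid adjustment set.

{lam, zeta}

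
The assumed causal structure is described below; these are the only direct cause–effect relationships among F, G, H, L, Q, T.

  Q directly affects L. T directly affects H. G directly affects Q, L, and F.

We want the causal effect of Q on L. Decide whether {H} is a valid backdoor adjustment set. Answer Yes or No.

No

Backdoor paths from Q to L (paths whose first edge points into Q):
  P1: Q <- G -> L
Condition 1 (no descendant of Q in the set): holds — descendants of Q are {L}; none are in {H}.
Condition 2 (every backdoor path blocked by {H}):
  P1: open — no interior node is in the conditioning set.
{H} does not satisfy the backdoor criterion.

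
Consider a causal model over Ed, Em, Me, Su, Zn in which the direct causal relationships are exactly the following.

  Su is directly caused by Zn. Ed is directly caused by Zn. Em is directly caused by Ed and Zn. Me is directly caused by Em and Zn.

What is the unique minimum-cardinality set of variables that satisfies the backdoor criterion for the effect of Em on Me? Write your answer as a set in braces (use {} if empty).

{Zn}

Variables eligible for adjustment (non-descendants of Em, excluding Em and Me): {Ed, Su, Zn}.
Backdoor paths from Em to Me:
  P1: Em <- Zn -> Me
  P2: Em <- Ed <- Zn -> Me
The empty set is not sufficient: P1 (Em <- Zn -> Me) has no collider blocking it and no conditioned non-collider, so it is open.
Try {Zn}:
  P1: blocked at fork node Zn ∈ conditioning set.
  P2: blocked at fork node Zn ∈ conditioning set.
{Zn} contains no descendant of Em and blocks every backdoor path.
No other singleton works — e.g. {Ed} leaves P1 open — so {Zn} is the unique smallest valid adjustment set.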